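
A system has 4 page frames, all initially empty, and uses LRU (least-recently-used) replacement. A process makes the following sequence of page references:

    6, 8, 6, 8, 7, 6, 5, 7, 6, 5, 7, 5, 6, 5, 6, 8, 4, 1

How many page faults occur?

6 → fault, frames (6)
8 → fault, frames (6 8)
6 → hit
8 → hit
7 → fault, frames (6 8 7)
6 → hit
5 → fault, frames (8 7 6 5)
7 → hit
6 → hit
5 → hit
7 → hit
5 → hit
6 → hit
5 → hit
6 → hit
8 → hit
4 → fault, evict 7, frames (5 6 8 4)
1 → fault, evict 5, frames (6 8 4 1)
Page faults: 6.

6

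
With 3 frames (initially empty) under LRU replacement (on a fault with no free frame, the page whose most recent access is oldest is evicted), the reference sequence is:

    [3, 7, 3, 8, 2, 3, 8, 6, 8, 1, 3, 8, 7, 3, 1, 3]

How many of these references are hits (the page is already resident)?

7

3 → fault, frames [3]
7 → fault, frames [3, 7]
3 → hit
8 → fault, frames [7, 3, 8]
2 → fault, evict 7, frames [3, 8, 2]
3 → hit
8 → hit
6 → fault, evict 2, frames [3, 8, 6]
8 → hit
1 → fault, evict 3, frames [6, 8, 1]
3 → fault, evict 6, frames [8, 1, 3]
8 → hit
7 → fault, evict 1, frames [3, 8, 7]
3 → hit
1 → fault, evict 8, frames [7, 3, 1]
3 → hit
Hits: 7.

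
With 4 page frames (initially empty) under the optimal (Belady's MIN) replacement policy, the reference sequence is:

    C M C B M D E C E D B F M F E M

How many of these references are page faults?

C -> miss, frames (C)
M -> miss, frames (C M)
C -> hit
B -> miss, frames (C M B)
M -> hit
D -> miss, frames (C M B D)
E -> miss, evict M, frames (C B D E)
C -> hit
E -> hit
D -> hit
B -> hit
F -> miss, evict D, frames (C B E F)
M -> miss, evict B, frames (C E F M)
F -> hit
E -> hit
M -> hit
Page faults: 7.

7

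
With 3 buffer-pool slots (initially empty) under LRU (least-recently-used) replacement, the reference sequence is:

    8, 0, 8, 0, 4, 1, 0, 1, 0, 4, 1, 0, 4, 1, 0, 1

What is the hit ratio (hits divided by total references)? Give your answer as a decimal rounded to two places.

0.75

8 → miss, frames (8)
0 → miss, frames (8 0)
8 → hit
0 → hit
4 → miss, frames (8 0 4)
1 → miss, evict 8, frames (0 4 1)
0 → hit
1 → hit
0 → hit
4 → hit
1 → hit
0 → hit
4 → hit
1 → hit
0 → hit
1 → hit
Hits: 12 of 16 references → 12/16 = 0.7500.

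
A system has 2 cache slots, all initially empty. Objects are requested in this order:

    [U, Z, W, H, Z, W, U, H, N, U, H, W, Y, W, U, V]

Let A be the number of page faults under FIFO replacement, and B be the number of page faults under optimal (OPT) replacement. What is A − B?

3

Under FIFO: F F F F F F F F F F F F F . F F → 15 faults.
Under OPT: F F F F . F F . F . F F F . F F → 12 faults.
A − B = 15 − 12 = 3.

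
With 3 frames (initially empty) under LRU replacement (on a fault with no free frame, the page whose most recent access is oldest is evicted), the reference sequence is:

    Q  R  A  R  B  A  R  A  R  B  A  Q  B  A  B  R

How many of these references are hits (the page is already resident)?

Q: fault, frames [Q]
R: fault, frames [Q, R]
A: fault, frames [Q, R, A]
R: hit
B: fault, evict Q, frames [A, R, B]
A: hit
R: hit
A: hit
R: hit
B: hit
A: hit
Q: fault, evict R, frames [B, A, Q]
B: hit
A: hit
B: hit
R: fault, evict Q, frames [A, B, R]
Hits: 10.

10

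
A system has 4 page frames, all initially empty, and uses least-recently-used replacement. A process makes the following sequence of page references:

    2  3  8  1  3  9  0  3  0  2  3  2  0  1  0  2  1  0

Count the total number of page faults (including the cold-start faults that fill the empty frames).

8

2 → miss, frames [2]
3 → miss, frames [2, 3]
8 → miss, frames [2, 3, 8]
1 → miss, frames [2, 3, 8, 1]
3 → hit
9 → miss, evict 2, frames [8, 1, 3, 9]
0 → miss, evict 8, frames [1, 3, 9, 0]
3 → hit
0 → hit
2 → miss, evict 1, frames [9, 3, 0, 2]
3 → hit
2 → hit
0 → hit
1 → miss, evict 9, frames [3, 2, 0, 1]
0 → hit
2 → hit
1 → hit
0 → hit
Page faults: 8.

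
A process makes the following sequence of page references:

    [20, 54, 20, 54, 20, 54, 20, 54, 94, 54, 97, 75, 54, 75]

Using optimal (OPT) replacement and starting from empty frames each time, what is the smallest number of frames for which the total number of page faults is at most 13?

2

f=1: 14 faults
f=2: 5 faults
f=3: 5 faults
f=4: 5 faults
f=5: 5 faults
Smallest f with faults ≤ 13 is 2.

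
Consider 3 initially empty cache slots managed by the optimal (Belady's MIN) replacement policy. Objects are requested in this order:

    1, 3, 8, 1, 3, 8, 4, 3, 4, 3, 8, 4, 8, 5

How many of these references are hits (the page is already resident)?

9

1: fault, frames {1}
3: fault, frames {1,3}
8: fault, frames {1,3,8}
1: hit
3: hit
8: hit
4: fault, evict 1, frames {3,8,4}
3: hit
4: hit
3: hit
8: hit
4: hit
8: hit
5: fault, evict 4, frames {3,8,5}
Hits: 9.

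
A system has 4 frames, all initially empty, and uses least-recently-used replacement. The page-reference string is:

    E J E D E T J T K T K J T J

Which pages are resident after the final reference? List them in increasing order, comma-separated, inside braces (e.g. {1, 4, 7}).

{E, J, K, T}

E → miss, frames [E]
J → miss, frames [E, J]
E → hit
D → miss, frames [J, E, D]
E → hit
T → miss, frames [J, D, E, T]
J → hit
T → hit
K → miss, evict D, frames [E, J, T, K]
T → hit
K → hit
J → hit
T → hit
J → hit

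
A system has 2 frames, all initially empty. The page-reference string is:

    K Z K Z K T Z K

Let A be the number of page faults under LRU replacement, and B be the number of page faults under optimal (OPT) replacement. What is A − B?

Under LRU: F F . . . F F F → 5 faults.
Under OPT: F F . . . F . F → 4 faults.
A − B = 5 − 4 = 1.

1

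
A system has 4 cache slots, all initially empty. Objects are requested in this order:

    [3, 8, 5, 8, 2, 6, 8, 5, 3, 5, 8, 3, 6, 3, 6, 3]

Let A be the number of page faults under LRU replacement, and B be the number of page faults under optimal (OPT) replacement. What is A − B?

1

Under LRU: F F F . F F . . F . . . . . . . → 6 faults.
Under OPT: F F F . F F . . . . . . . . . . → 5 faults.
A − B = 6 − 5 = 1.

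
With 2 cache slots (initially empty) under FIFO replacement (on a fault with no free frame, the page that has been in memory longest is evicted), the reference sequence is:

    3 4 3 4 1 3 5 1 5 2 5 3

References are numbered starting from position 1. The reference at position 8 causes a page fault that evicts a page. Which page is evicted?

3

pos 1: 3 -> miss, frames [3]
pos 2: 4 -> miss, frames [3, 4]
pos 3: 3 -> hit
pos 4: 4 -> hit
pos 5: 1 -> miss, evict 3, frames [4, 1]
pos 6: 3 -> miss, evict 4, frames [1, 3]
pos 7: 5 -> miss, evict 1, frames [3, 5]
pos 8: 1 -> miss, evict 3, frames [5, 1]
At position 8, page 3 is evicted.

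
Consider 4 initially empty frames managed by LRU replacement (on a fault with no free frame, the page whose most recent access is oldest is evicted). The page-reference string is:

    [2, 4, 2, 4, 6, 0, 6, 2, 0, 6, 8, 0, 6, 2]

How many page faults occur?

5

2 → fault, frames (2)
4 → fault, frames (2 4)
2 → hit
4 → hit
6 → fault, frames (2 4 6)
0 → fault, frames (2 4 6 0)
6 → hit
2 → hit
0 → hit
6 → hit
8 → fault, evict 4, frames (2 0 6 8)
0 → hit
6 → hit
2 → hit
Page faults: 5.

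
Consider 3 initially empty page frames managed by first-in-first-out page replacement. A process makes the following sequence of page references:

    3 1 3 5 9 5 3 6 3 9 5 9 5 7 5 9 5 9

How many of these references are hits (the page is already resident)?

9

3 → miss, frames [3]
1 → miss, frames [3, 1]
3 → hit
5 → miss, frames [3, 1, 5]
9 → miss, evict 3, frames [1, 5, 9]
5 → hit
3 → miss, evict 1, frames [5, 9, 3]
6 → miss, evict 5, frames [9, 3, 6]
3 → hit
9 → hit
5 → miss, evict 9, frames [3, 6, 5]
9 → miss, evict 3, frames [6, 5, 9]
5 → hit
7 → miss, evict 6, frames [5, 9, 7]
5 → hit
9 → hit
5 → hit
9 → hit
Hits: 9.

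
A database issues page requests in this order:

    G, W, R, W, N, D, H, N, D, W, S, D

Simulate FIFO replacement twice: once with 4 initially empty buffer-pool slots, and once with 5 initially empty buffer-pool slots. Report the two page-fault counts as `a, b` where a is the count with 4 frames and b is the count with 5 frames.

8, 7

4 frames: F F F . F F F . . F F . → 8 faults.
5 frames: F F F . F F F . . . F . → 7 faults.
7 < 8: adding a frame reduced faults, as is typical.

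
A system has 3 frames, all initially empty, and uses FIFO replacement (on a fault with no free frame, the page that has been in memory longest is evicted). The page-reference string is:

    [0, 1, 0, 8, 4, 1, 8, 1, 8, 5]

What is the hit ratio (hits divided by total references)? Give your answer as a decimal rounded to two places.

0: miss, frames (0)
1: miss, frames (0 1)
0: hit
8: miss, frames (0 1 8)
4: miss, evict 0, frames (1 8 4)
1: hit
8: hit
1: hit
8: hit
5: miss, evict 1, frames (8 4 5)
Hits: 5 of 10 references → 5/10 = 0.5000.

0.50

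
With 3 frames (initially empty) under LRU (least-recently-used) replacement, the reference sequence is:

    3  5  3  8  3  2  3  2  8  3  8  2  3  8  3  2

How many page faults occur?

4

3 -> miss, frames [3]
5 -> miss, frames [3, 5]
3 -> hit
8 -> miss, frames [5, 3, 8]
3 -> hit
2 -> miss, evict 5, frames [8, 3, 2]
3 -> hit
2 -> hit
8 -> hit
3 -> hit
8 -> hit
2 -> hit
3 -> hit
8 -> hit
3 -> hit
2 -> hit
Page faults: 4.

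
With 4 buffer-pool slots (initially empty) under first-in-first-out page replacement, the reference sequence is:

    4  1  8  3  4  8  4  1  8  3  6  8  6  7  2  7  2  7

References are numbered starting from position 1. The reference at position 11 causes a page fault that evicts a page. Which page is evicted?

4

pos 1: 4: fault, frames [4]
pos 2: 1: fault, frames [4, 1]
pos 3: 8: fault, frames [4, 1, 8]
pos 4: 3: fault, frames [4, 1, 8, 3]
pos 5: 4: hit
pos 6: 8: hit
pos 7: 4: hit
pos 8: 1: hit
pos 9: 8: hit
pos 10: 3: hit
pos 11: 6: fault, evict 4, frames [1, 8, 3, 6]
At position 11, page 4 is evicted.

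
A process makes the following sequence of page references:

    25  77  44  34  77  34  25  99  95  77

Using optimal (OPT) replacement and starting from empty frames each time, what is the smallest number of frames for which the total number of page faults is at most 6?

f=1: 10 faults
f=2: 7 faults
f=3: 6 faults
f=4: 6 faults
f=5: 6 faults
f=6: 6 faults
Smallest f with faults ≤ 6 is 3.

3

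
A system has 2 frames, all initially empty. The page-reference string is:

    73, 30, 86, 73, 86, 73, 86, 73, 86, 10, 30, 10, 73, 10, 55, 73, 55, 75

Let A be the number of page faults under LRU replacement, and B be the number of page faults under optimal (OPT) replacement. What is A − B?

2

Under LRU: F F F F . . . . . F F . F . F F . F → 10 faults.
Under OPT: F F F . . . . . . F F . F . F . . F → 8 faults.
A − B = 10 − 8 = 2.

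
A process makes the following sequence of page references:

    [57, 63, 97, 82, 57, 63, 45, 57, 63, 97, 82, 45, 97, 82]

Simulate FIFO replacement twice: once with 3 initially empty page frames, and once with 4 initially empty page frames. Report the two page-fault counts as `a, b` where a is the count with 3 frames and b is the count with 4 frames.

3 frames: F F F F F F F . . F F . . . → 9 faults.
4 frames: F F F F . . F F F F F F . . → 10 faults.
10 > 9: adding a frame increased faults — Belady's anomaly.

9, 10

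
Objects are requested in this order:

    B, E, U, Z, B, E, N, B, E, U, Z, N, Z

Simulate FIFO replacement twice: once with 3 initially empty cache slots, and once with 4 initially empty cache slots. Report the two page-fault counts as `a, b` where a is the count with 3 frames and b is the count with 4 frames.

3 frames: F F F F F F F . . F F . . → 9 faults.
4 frames: F F F F . . F F F F F F . → 10 faults.
10 > 9: adding a frame increased faults — Belady's anomaly.

9, 10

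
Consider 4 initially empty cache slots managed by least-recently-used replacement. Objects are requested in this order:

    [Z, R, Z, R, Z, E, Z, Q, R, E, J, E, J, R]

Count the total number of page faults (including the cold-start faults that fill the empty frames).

5

Z: fault, frames {Z}
R: fault, frames {Z,R}
Z: hit
R: hit
Z: hit
E: fault, frames {R,Z,E}
Z: hit
Q: fault, frames {R,E,Z,Q}
R: hit
E: hit
J: fault, evict Z, frames {Q,R,E,J}
E: hit
J: hit
R: hit
Page faults: 5.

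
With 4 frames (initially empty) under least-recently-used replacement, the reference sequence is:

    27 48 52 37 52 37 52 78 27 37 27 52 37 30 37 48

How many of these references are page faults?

8

27 → miss, frames [27]
48 → miss, frames [27, 48]
52 → miss, frames [27, 48, 52]
37 → miss, frames [27, 48, 52, 37]
52 → hit
37 → hit
52 → hit
78 → miss, evict 27, frames [48, 37, 52, 78]
27 → miss, evict 48, frames [37, 52, 78, 27]
37 → hit
27 → hit
52 → hit
37 → hit
30 → miss, evict 78, frames [27, 52, 37, 30]
37 → hit
48 → miss, evict 27, frames [52, 30, 37, 48]
Page faults: 8.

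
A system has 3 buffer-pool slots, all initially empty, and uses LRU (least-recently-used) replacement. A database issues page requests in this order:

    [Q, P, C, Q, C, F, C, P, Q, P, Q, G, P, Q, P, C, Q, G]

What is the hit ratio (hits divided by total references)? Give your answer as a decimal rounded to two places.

0.50

Q → miss, frames {Q}
P → miss, frames {Q,P}
C → miss, frames {Q,P,C}
Q → hit
C → hit
F → miss, evict P, frames {Q,C,F}
C → hit
P → miss, evict Q, frames {F,C,P}
Q → miss, evict F, frames {C,P,Q}
P → hit
Q → hit
G → miss, evict C, frames {P,Q,G}
P → hit
Q → hit
P → hit
C → miss, evict G, frames {Q,P,C}
Q → hit
G → miss, evict P, frames {C,Q,G}
Hits: 9 of 18 references → 9/18 = 0.5000.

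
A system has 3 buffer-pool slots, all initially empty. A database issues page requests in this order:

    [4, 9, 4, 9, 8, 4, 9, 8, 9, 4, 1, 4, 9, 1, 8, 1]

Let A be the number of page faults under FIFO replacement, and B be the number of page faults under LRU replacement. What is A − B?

3

Under FIFO: F F . . F . . . . . F F F . F F → 8 faults.
Under LRU: F F . . F . . . . . F . . . F . → 5 faults.
A − B = 8 − 5 = 3.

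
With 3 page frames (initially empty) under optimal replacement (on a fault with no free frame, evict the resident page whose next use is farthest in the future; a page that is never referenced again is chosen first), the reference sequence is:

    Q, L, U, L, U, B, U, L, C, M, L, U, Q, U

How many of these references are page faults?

7

Q: miss, frames {Q}
L: miss, frames {Q,L}
U: miss, frames {Q,L,U}
L: hit
U: hit
B: miss, evict Q, frames {L,U,B}
U: hit
L: hit
C: miss, evict B, frames {L,U,C}
M: miss, evict C, frames {L,U,M}
L: hit
U: hit
Q: miss, evict M, frames {L,U,Q}
U: hit
Page faults: 7.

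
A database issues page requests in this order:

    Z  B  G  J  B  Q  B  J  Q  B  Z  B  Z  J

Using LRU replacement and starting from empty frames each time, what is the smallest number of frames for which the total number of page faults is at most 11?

2

f=1: 14 faults
f=2: 11 faults
f=3: 7 faults
f=4: 6 faults
f=5: 5 faults
Smallest f with faults ≤ 11 is 2.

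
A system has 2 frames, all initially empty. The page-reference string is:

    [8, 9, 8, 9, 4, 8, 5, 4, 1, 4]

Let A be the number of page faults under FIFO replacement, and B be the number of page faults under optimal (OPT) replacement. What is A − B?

Under FIFO: F F . . F F F F F . → 7 faults.
Under OPT: F F . . F . F . F . → 5 faults.
A − B = 7 − 5 = 2.

2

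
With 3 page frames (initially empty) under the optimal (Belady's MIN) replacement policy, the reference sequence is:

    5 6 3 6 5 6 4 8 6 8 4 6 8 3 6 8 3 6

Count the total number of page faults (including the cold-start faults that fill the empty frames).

6

5 → fault, frames (5)
6 → fault, frames (5 6)
3 → fault, frames (5 6 3)
6 → hit
5 → hit
6 → hit
4 → fault, evict 5, frames (6 3 4)
8 → fault, evict 3, frames (6 4 8)
6 → hit
8 → hit
4 → hit
6 → hit
8 → hit
3 → fault, evict 4, frames (6 8 3)
6 → hit
8 → hit
3 → hit
6 → hit
Page faults: 6.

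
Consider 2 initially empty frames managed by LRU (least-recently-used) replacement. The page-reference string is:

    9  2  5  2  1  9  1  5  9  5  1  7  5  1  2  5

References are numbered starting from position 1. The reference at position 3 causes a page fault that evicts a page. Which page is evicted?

pos 1: 9 → miss, frames {9}
pos 2: 2 → miss, frames {9,2}
pos 3: 5 → miss, evict 9, frames {2,5}
At position 3, page 9 is evicted.

9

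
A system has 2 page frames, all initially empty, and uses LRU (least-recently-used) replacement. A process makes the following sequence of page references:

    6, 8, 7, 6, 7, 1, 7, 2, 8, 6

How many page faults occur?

8

6 → fault, frames [6]
8 → fault, frames [6, 8]
7 → fault, evict 6, frames [8, 7]
6 → fault, evict 8, frames [7, 6]
7 → hit
1 → fault, evict 6, frames [7, 1]
7 → hit
2 → fault, evict 1, frames [7, 2]
8 → fault, evict 7, frames [2, 8]
6 → fault, evict 2, frames [8, 6]
Page faults: 8.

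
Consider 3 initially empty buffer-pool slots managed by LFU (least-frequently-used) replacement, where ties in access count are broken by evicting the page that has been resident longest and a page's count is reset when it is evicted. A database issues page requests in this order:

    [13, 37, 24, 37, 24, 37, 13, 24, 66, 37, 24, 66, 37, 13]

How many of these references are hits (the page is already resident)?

13 → miss, frames [13]
37 → miss, frames [13, 37]
24 → miss, frames [13, 37, 24]
37 → hit
24 → hit
37 → hit
13 → hit
24 → hit
66 → miss, evict 13, frames [37, 24, 66]
37 → hit
24 → hit
66 → hit
37 → hit
13 → miss, evict 66, frames [37, 24, 13]
Hits: 9.

9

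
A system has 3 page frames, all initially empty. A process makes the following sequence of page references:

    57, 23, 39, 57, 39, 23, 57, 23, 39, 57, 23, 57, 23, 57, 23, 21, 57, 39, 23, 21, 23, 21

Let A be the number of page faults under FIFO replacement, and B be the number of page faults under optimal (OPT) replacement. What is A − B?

1

Under FIFO: F F F . . . . . . . . . . . . F F . F . . . → 6 faults.
Under OPT: F F F . . . . . . . . . . . . F . . F . . . → 5 faults.
A − B = 6 − 5 = 1.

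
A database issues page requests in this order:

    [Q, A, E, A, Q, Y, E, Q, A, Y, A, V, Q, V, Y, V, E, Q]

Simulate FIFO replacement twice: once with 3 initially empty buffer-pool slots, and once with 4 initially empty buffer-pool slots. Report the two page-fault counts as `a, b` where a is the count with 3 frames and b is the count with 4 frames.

3 frames: F F F . . F . F F . . F . . F . F F → 10 faults.
4 frames: F F F . . F . . . . . F F . . . . . → 6 faults.
6 < 10: adding a frame reduced faults, as is typical.

10, 6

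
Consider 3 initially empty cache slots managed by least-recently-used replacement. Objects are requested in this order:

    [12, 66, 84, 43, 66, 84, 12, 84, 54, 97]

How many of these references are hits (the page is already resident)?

3

12 -> fault, frames [12]
66 -> fault, frames [12, 66]
84 -> fault, frames [12, 66, 84]
43 -> fault, evict 12, frames [66, 84, 43]
66 -> hit
84 -> hit
12 -> fault, evict 43, frames [66, 84, 12]
84 -> hit
54 -> fault, evict 66, frames [12, 84, 54]
97 -> fault, evict 12, frames [84, 54, 97]
Hits: 3.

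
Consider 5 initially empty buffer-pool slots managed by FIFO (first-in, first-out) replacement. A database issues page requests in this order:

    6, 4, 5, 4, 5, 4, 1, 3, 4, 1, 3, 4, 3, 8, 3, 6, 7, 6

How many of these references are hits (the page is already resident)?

10

6 -> fault, frames {6}
4 -> fault, frames {6,4}
5 -> fault, frames {6,4,5}
4 -> hit
5 -> hit
4 -> hit
1 -> fault, frames {6,4,5,1}
3 -> fault, frames {6,4,5,1,3}
4 -> hit
1 -> hit
3 -> hit
4 -> hit
3 -> hit
8 -> fault, evict 6, frames {4,5,1,3,8}
3 -> hit
6 -> fault, evict 4, frames {5,1,3,8,6}
7 -> fault, evict 5, frames {1,3,8,6,7}
6 -> hit
Hits: 10.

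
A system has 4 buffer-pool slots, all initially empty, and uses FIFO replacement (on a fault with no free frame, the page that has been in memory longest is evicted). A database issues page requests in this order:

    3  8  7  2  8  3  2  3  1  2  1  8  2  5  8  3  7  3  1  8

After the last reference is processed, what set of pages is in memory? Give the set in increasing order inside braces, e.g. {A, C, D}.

3 → miss, frames (3)
8 → miss, frames (3 8)
7 → miss, frames (3 8 7)
2 → miss, frames (3 8 7 2)
8 → hit
3 → hit
2 → hit
3 → hit
1 → miss, evict 3, frames (8 7 2 1)
2 → hit
1 → hit
8 → hit
2 → hit
5 → miss, evict 8, frames (7 2 1 5)
8 → miss, evict 7, frames (2 1 5 8)
3 → miss, evict 2, frames (1 5 8 3)
7 → miss, evict 1, frames (5 8 3 7)
3 → hit
1 → miss, evict 5, frames (8 3 7 1)
8 → hit

{1, 3, 7, 8}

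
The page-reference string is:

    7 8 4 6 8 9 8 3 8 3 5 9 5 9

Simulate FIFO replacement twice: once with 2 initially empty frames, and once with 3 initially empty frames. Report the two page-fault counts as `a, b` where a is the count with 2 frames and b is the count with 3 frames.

10, 9

2 frames: F F F F F F . F F . F F . . → 10 faults.
3 frames: F F F F . F F F . . F F . . → 9 faults.
9 < 10: adding a frame reduced faults, as is typical.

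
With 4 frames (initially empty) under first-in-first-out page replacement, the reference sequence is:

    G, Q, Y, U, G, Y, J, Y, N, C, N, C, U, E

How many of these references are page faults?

8

G: miss, frames [G]
Q: miss, frames [G, Q]
Y: miss, frames [G, Q, Y]
U: miss, frames [G, Q, Y, U]
G: hit
Y: hit
J: miss, evict G, frames [Q, Y, U, J]
Y: hit
N: miss, evict Q, frames [Y, U, J, N]
C: miss, evict Y, frames [U, J, N, C]
N: hit
C: hit
U: hit
E: miss, evict U, frames [J, N, C, E]
Page faults: 8.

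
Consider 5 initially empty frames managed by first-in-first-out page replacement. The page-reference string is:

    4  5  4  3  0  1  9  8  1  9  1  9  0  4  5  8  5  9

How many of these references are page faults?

9

4 -> fault, frames (4)
5 -> fault, frames (4 5)
4 -> hit
3 -> fault, frames (4 5 3)
0 -> fault, frames (4 5 3 0)
1 -> fault, frames (4 5 3 0 1)
9 -> fault, evict 4, frames (5 3 0 1 9)
8 -> fault, evict 5, frames (3 0 1 9 8)
1 -> hit
9 -> hit
1 -> hit
9 -> hit
0 -> hit
4 -> fault, evict 3, frames (0 1 9 8 4)
5 -> fault, evict 0, frames (1 9 8 4 5)
8 -> hit
5 -> hit
9 -> hit
Page faults: 9.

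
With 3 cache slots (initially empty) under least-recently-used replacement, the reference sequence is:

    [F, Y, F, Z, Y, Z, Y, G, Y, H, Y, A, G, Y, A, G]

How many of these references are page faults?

7

F -> miss, frames [F]
Y -> miss, frames [F, Y]
F -> hit
Z -> miss, frames [Y, F, Z]
Y -> hit
Z -> hit
Y -> hit
G -> miss, evict F, frames [Z, Y, G]
Y -> hit
H -> miss, evict Z, frames [G, Y, H]
Y -> hit
A -> miss, evict G, frames [H, Y, A]
G -> miss, evict H, frames [Y, A, G]
Y -> hit
A -> hit
G -> hit
Page faults: 7.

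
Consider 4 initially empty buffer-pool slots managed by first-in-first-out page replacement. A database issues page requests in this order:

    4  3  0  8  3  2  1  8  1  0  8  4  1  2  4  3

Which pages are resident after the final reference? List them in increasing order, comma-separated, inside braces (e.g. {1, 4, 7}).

{1, 2, 3, 4}

4 → miss, frames {4}
3 → miss, frames {4,3}
0 → miss, frames {4,3,0}
8 → miss, frames {4,3,0,8}
3 → hit
2 → miss, evict 4, frames {3,0,8,2}
1 → miss, evict 3, frames {0,8,2,1}
8 → hit
1 → hit
0 → hit
8 → hit
4 → miss, evict 0, frames {8,2,1,4}
1 → hit
2 → hit
4 → hit
3 → miss, evict 8, frames {2,1,4,3}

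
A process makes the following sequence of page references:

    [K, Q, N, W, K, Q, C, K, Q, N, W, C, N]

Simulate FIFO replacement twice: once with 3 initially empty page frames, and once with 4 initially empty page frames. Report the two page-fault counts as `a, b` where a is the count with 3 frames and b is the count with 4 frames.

3 frames: F F F F F F F . . F F . . → 9 faults.
4 frames: F F F F . . F F F F F F . → 10 faults.
10 > 9: adding a frame increased faults — Belady's anomaly.

9, 10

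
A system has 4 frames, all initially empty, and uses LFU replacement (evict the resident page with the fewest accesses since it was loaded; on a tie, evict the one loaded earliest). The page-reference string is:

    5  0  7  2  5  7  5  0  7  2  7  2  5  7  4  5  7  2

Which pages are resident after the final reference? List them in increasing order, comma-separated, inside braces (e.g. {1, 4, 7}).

{2, 4, 5, 7}

5: miss, frames {5}
0: miss, frames {5,0}
7: miss, frames {5,0,7}
2: miss, frames {5,0,7,2}
5: hit
7: hit
5: hit
0: hit
7: hit
2: hit
7: hit
2: hit
5: hit
7: hit
4: miss, evict 0, frames {5,7,2,4}
5: hit
7: hit
2: hit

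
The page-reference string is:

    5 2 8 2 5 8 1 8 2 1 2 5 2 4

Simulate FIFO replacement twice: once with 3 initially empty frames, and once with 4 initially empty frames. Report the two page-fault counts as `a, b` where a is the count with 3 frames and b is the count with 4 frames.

7, 5

3 frames: F F F . . . F . . . . F F F → 7 faults.
4 frames: F F F . . . F . . . . . . F → 5 faults.
5 < 7: adding a frame reduced faults, as is typical.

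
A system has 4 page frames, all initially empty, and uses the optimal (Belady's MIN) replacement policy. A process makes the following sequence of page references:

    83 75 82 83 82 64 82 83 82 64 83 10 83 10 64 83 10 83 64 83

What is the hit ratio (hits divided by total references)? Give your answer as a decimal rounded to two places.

0.75

83 → fault, frames (83)
75 → fault, frames (83 75)
82 → fault, frames (83 75 82)
83 → hit
82 → hit
64 → fault, frames (83 75 82 64)
82 → hit
83 → hit
82 → hit
64 → hit
83 → hit
10 → fault, evict 82, frames (83 75 64 10)
83 → hit
10 → hit
64 → hit
83 → hit
10 → hit
83 → hit
64 → hit
83 → hit
Hits: 15 of 20 references → 15/20 = 0.7500.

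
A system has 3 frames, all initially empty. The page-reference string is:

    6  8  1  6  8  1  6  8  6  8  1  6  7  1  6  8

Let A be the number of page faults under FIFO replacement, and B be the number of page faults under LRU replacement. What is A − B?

Under FIFO: F F F . . . . . . . . . F . F F → 6 faults.
Under LRU: F F F . . . . . . . . . F . . F → 5 faults.
A − B = 6 − 5 = 1.

1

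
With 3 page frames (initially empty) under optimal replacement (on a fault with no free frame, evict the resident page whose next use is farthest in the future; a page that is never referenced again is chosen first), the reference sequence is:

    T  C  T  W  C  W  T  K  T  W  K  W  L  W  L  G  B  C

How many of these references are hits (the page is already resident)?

T: miss, frames [T]
C: miss, frames [T, C]
T: hit
W: miss, frames [T, C, W]
C: hit
W: hit
T: hit
K: miss, evict C, frames [T, W, K]
T: hit
W: hit
K: hit
W: hit
L: miss, evict K, frames [T, W, L]
W: hit
L: hit
G: miss, evict L, frames [T, W, G]
B: miss, evict G, frames [T, W, B]
C: miss, evict B, frames [T, W, C]
Hits: 10.

10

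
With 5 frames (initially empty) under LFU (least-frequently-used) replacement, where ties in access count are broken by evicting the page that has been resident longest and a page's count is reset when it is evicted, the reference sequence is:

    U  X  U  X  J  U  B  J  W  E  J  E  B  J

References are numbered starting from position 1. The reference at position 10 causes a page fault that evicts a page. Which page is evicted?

B

pos 1: U → fault, frames [U]
pos 2: X → fault, frames [U, X]
pos 3: U → hit
pos 4: X → hit
pos 5: J → fault, frames [U, X, J]
pos 6: U → hit
pos 7: B → fault, frames [U, X, J, B]
pos 8: J → hit
pos 9: W → fault, frames [U, X, J, B, W]
pos 10: E → fault, evict B, frames [U, X, J, W, E]
At position 10, page B is evicted.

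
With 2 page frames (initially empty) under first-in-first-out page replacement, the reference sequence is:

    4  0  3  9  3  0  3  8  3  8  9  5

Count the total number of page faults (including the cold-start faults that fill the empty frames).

4 → miss, frames (4)
0 → miss, frames (4 0)
3 → miss, evict 4, frames (0 3)
9 → miss, evict 0, frames (3 9)
3 → hit
0 → miss, evict 3, frames (9 0)
3 → miss, evict 9, frames (0 3)
8 → miss, evict 0, frames (3 8)
3 → hit
8 → hit
9 → miss, evict 3, frames (8 9)
5 → miss, evict 8, frames (9 5)
Page faults: 9.

9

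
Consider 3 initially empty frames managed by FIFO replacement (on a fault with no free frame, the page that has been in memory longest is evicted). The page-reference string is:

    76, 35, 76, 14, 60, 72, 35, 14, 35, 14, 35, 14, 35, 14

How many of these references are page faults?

76 → miss, frames [76]
35 → miss, frames [76, 35]
76 → hit
14 → miss, frames [76, 35, 14]
60 → miss, evict 76, frames [35, 14, 60]
72 → miss, evict 35, frames [14, 60, 72]
35 → miss, evict 14, frames [60, 72, 35]
14 → miss, evict 60, frames [72, 35, 14]
35 → hit
14 → hit
35 → hit
14 → hit
35 → hit
14 → hit
Page faults: 7.

7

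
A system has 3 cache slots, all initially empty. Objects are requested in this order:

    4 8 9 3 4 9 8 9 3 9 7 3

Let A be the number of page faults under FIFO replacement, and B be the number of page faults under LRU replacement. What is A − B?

Under FIFO: F F F F F . F F F . F . → 9 faults.
Under LRU: F F F F F . F . F . F . → 8 faults.
A − B = 9 − 8 = 1.

1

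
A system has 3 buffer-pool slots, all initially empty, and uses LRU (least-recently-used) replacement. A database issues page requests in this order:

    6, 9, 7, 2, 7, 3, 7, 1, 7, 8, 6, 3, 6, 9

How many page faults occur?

6: fault, frames (6)
9: fault, frames (6 9)
7: fault, frames (6 9 7)
2: fault, evict 6, frames (9 7 2)
7: hit
3: fault, evict 9, frames (2 7 3)
7: hit
1: fault, evict 2, frames (3 7 1)
7: hit
8: fault, evict 3, frames (1 7 8)
6: fault, evict 1, frames (7 8 6)
3: fault, evict 7, frames (8 6 3)
6: hit
9: fault, evict 8, frames (3 6 9)
Page faults: 10.

10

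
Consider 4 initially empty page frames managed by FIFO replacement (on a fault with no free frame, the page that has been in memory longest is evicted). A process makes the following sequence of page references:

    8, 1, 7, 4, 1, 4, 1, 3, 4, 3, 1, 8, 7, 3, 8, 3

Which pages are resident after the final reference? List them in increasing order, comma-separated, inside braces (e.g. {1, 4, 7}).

8 -> miss, frames [8]
1 -> miss, frames [8, 1]
7 -> miss, frames [8, 1, 7]
4 -> miss, frames [8, 1, 7, 4]
1 -> hit
4 -> hit
1 -> hit
3 -> miss, evict 8, frames [1, 7, 4, 3]
4 -> hit
3 -> hit
1 -> hit
8 -> miss, evict 1, frames [7, 4, 3, 8]
7 -> hit
3 -> hit
8 -> hit
3 -> hit

{3, 4, 7, 8}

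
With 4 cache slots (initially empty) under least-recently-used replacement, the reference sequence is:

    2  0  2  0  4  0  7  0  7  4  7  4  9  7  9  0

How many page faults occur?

2 → miss, frames {2}
0 → miss, frames {2,0}
2 → hit
0 → hit
4 → miss, frames {2,0,4}
0 → hit
7 → miss, frames {2,4,0,7}
0 → hit
7 → hit
4 → hit
7 → hit
4 → hit
9 → miss, evict 2, frames {0,7,4,9}
7 → hit
9 → hit
0 → hit
Page faults: 5.

5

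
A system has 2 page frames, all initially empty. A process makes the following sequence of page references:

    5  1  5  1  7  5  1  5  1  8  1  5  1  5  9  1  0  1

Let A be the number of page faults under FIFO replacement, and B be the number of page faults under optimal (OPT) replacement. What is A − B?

3

Under FIFO: F F . . F F F . . F . F F . F . F F → 11 faults.
Under OPT: F F . . F . F . . F . F . . F . F . → 8 faults.
A − B = 11 − 8 = 3.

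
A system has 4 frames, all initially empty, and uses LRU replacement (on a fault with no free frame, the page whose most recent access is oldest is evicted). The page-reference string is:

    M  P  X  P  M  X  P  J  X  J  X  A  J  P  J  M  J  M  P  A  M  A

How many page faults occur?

M -> fault, frames {M}
P -> fault, frames {M,P}
X -> fault, frames {M,P,X}
P -> hit
M -> hit
X -> hit
P -> hit
J -> fault, frames {M,X,P,J}
X -> hit
J -> hit
X -> hit
A -> fault, evict M, frames {P,J,X,A}
J -> hit
P -> hit
J -> hit
M -> fault, evict X, frames {A,P,J,M}
J -> hit
M -> hit
P -> hit
A -> hit
M -> hit
A -> hit
Page faults: 6.

6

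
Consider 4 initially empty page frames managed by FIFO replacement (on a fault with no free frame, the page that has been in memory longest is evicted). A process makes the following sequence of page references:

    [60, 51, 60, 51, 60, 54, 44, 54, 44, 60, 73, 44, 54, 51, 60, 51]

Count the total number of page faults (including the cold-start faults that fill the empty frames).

60 → fault, frames [60]
51 → fault, frames [60, 51]
60 → hit
51 → hit
60 → hit
54 → fault, frames [60, 51, 54]
44 → fault, frames [60, 51, 54, 44]
54 → hit
44 → hit
60 → hit
73 → fault, evict 60, frames [51, 54, 44, 73]
44 → hit
54 → hit
51 → hit
60 → fault, evict 51, frames [54, 44, 73, 60]
51 → fault, evict 54, frames [44, 73, 60, 51]
Page faults: 7.

7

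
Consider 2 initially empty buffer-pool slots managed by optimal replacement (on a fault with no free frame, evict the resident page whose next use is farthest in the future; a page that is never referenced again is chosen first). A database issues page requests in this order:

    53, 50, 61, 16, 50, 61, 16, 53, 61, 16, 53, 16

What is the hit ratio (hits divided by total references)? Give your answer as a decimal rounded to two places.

0.42

53: miss, frames [53]
50: miss, frames [53, 50]
61: miss, evict 53, frames [50, 61]
16: miss, evict 61, frames [50, 16]
50: hit
61: miss, evict 50, frames [16, 61]
16: hit
53: miss, evict 16, frames [61, 53]
61: hit
16: miss, evict 61, frames [53, 16]
53: hit
16: hit
Hits: 5 of 12 references → 5/12 = 0.4167.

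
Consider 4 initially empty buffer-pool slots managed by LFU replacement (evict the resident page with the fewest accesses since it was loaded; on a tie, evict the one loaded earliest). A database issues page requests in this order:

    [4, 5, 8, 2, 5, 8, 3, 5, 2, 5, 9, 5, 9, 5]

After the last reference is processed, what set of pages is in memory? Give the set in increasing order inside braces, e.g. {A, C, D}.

{2, 5, 8, 9}

4: fault, frames (4)
5: fault, frames (4 5)
8: fault, frames (4 5 8)
2: fault, frames (4 5 8 2)
5: hit
8: hit
3: fault, evict 4, frames (5 8 2 3)
5: hit
2: hit
5: hit
9: fault, evict 3, frames (5 8 2 9)
5: hit
9: hit
5: hit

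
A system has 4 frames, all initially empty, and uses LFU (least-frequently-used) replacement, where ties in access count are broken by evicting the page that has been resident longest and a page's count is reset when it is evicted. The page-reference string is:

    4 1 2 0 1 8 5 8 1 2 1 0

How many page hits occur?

4

4 → miss, frames {4}
1 → miss, frames {4,1}
2 → miss, frames {4,1,2}
0 → miss, frames {4,1,2,0}
1 → hit
8 → miss, evict 4, frames {1,2,0,8}
5 → miss, evict 2, frames {1,0,8,5}
8 → hit
1 → hit
2 → miss, evict 0, frames {1,8,5,2}
1 → hit
0 → miss, evict 5, frames {1,8,2,0}
Hits: 4.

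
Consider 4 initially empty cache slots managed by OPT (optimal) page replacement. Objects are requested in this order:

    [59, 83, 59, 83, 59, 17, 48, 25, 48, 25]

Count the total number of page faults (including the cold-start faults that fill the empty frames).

5

59: fault, frames (59)
83: fault, frames (59 83)
59: hit
83: hit
59: hit
17: fault, frames (59 83 17)
48: fault, frames (59 83 17 48)
25: fault, evict 17, frames (59 83 48 25)
48: hit
25: hit
Page faults: 5.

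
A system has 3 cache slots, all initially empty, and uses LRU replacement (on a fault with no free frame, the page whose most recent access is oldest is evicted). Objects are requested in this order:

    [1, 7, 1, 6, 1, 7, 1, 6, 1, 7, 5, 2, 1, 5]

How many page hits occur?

8

1 → fault, frames {1}
7 → fault, frames {1,7}
1 → hit
6 → fault, frames {7,1,6}
1 → hit
7 → hit
1 → hit
6 → hit
1 → hit
7 → hit
5 → fault, evict 6, frames {1,7,5}
2 → fault, evict 1, frames {7,5,2}
1 → fault, evict 7, frames {5,2,1}
5 → hit
Hits: 8.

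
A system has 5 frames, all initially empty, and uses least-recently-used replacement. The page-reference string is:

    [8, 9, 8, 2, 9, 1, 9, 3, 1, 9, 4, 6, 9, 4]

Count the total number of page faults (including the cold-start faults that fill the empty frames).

8 -> miss, frames (8)
9 -> miss, frames (8 9)
8 -> hit
2 -> miss, frames (9 8 2)
9 -> hit
1 -> miss, frames (8 2 9 1)
9 -> hit
3 -> miss, frames (8 2 1 9 3)
1 -> hit
9 -> hit
4 -> miss, evict 8, frames (2 3 1 9 4)
6 -> miss, evict 2, frames (3 1 9 4 6)
9 -> hit
4 -> hit
Page faults: 7.

7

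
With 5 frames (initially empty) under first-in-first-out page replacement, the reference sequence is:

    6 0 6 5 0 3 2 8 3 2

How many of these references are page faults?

6 → miss, frames [6]
0 → miss, frames [6, 0]
6 → hit
5 → miss, frames [6, 0, 5]
0 → hit
3 → miss, frames [6, 0, 5, 3]
2 → miss, frames [6, 0, 5, 3, 2]
8 → miss, evict 6, frames [0, 5, 3, 2, 8]
3 → hit
2 → hit
Page faults: 6.

6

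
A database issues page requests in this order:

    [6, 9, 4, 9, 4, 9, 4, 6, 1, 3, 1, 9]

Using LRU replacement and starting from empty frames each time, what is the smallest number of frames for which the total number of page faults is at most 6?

3

f=1: 12 faults
f=2: 7 faults
f=3: 6 faults
f=4: 6 faults
f=5: 5 faults
Smallest f with faults ≤ 6 is 3.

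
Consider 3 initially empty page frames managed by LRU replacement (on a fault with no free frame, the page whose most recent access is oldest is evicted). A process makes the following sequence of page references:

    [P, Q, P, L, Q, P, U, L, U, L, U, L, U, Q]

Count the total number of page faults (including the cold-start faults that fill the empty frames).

P: fault, frames [P]
Q: fault, frames [P, Q]
P: hit
L: fault, frames [Q, P, L]
Q: hit
P: hit
U: fault, evict L, frames [Q, P, U]
L: fault, evict Q, frames [P, U, L]
U: hit
L: hit
U: hit
L: hit
U: hit
Q: fault, evict P, frames [L, U, Q]
Page faults: 6.

6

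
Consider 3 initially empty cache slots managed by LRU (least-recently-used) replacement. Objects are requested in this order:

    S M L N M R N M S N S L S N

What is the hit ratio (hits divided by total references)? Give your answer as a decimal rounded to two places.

S → miss, frames {S}
M → miss, frames {S,M}
L → miss, frames {S,M,L}
N → miss, evict S, frames {M,L,N}
M → hit
R → miss, evict L, frames {N,M,R}
N → hit
M → hit
S → miss, evict R, frames {N,M,S}
N → hit
S → hit
L → miss, evict M, frames {N,S,L}
S → hit
N → hit
Hits: 7 of 14 references → 7/14 = 0.5000.

0.50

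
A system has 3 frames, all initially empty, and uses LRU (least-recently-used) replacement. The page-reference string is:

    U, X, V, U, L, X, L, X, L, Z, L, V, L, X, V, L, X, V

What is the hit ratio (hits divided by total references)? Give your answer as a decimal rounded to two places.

0.56

U -> fault, frames {U}
X -> fault, frames {U,X}
V -> fault, frames {U,X,V}
U -> hit
L -> fault, evict X, frames {V,U,L}
X -> fault, evict V, frames {U,L,X}
L -> hit
X -> hit
L -> hit
Z -> fault, evict U, frames {X,L,Z}
L -> hit
V -> fault, evict X, frames {Z,L,V}
L -> hit
X -> fault, evict Z, frames {V,L,X}
V -> hit
L -> hit
X -> hit
V -> hit
Hits: 10 of 18 references → 10/18 = 0.5556.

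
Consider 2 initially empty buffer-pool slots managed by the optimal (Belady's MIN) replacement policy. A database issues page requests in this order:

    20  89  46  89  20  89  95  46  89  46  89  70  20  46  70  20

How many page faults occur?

9

20 -> fault, frames [20]
89 -> fault, frames [20, 89]
46 -> fault, evict 20, frames [89, 46]
89 -> hit
20 -> fault, evict 46, frames [89, 20]
89 -> hit
95 -> fault, evict 20, frames [89, 95]
46 -> fault, evict 95, frames [89, 46]
89 -> hit
46 -> hit
89 -> hit
70 -> fault, evict 89, frames [46, 70]
20 -> fault, evict 70, frames [46, 20]
46 -> hit
70 -> fault, evict 46, frames [20, 70]
20 -> hit
Page faults: 9.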